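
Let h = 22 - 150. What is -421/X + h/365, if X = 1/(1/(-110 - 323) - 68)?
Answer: 4524610501/158045 ≈ 28629.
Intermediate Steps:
X = -433/29445 (X = 1/(1/(-433) - 68) = 1/(-1/433 - 68) = 1/(-29445/433) = -433/29445 ≈ -0.014705)
h = -128
-421/X + h/365 = -421/(-433/29445) - 128/365 = -421*(-29445/433) - 128*1/365 = 12396345/433 - 128/365 = 4524610501/158045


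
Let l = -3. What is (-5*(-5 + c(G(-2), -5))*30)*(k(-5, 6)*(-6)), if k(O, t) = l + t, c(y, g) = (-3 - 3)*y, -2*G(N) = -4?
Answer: -45900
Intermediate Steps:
G(N) = 2 (G(N) = -1/2*(-4) = 2)
c(y, g) = -6*y
k(O, t) = -3 + t
(-5*(-5 + c(G(-2), -5))*30)*(k(-5, 6)*(-6)) = (-5*(-5 - 6*2)*30)*((-3 + 6)*(-6)) = (-5*(-5 - 12)*30)*(3*(-6)) = (-5*(-17)*30)*(-18) = (85*30)*(-18) = 2550*(-18) = -45900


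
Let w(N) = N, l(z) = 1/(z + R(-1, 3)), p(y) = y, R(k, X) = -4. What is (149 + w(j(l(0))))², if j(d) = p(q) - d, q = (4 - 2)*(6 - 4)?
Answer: 375769/16 ≈ 23486.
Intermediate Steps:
q = 4 (q = 2*2 = 4)
l(z) = 1/(-4 + z) (l(z) = 1/(z - 4) = 1/(-4 + z))
j(d) = 4 - d
(149 + w(j(l(0))))² = (149 + (4 - 1/(-4 + 0)))² = (149 + (4 - 1/(-4)))² = (149 + (4 - 1*(-¼)))² = (149 + (4 + ¼))² = (149 + 17/4)² = (613/4)² = 375769/16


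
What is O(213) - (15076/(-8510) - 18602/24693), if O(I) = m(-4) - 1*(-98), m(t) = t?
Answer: 10141746554/105068715 ≈ 96.525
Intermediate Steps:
O(I) = 94 (O(I) = -4 - 1*(-98) = -4 + 98 = 94)
O(213) - (15076/(-8510) - 18602/24693) = 94 - (15076/(-8510) - 18602/24693) = 94 - (15076*(-1/8510) - 18602*1/24693) = 94 - (-7538/4255 - 18602/24693) = 94 - 1*(-265287344/105068715) = 94 + 265287344/105068715 = 10141746554/105068715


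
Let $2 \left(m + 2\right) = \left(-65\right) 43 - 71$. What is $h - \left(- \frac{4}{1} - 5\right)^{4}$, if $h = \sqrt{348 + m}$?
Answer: $-6561 + i \sqrt{1087} \approx -6561.0 + 32.97 i$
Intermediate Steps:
$m = -1435$ ($m = -2 + \frac{\left(-65\right) 43 - 71}{2} = -2 + \frac{-2795 - 71}{2} = -2 + \frac{1}{2} \left(-2866\right) = -2 - 1433 = -1435$)
$h = i \sqrt{1087}$ ($h = \sqrt{348 - 1435} = \sqrt{-1087} = i \sqrt{1087} \approx 32.97 i$)
$h - \left(- \frac{4}{1} - 5\right)^{4} = i \sqrt{1087} - \left(- \frac{4}{1} - 5\right)^{4} = i \sqrt{1087} - \left(\left(-4\right) 1 - 5\right)^{4} = i \sqrt{1087} - \left(-4 - 5\right)^{4} = i \sqrt{1087} - \left(-9\right)^{4} = i \sqrt{1087} - 6561 = -6561 + i \sqrt{1087}$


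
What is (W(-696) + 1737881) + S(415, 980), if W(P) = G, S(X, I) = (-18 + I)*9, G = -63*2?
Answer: 1746413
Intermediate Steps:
G = -126
S(X, I) = -162 + 9*I
W(P) = -126
(W(-696) + 1737881) + S(415, 980) = (-126 + 1737881) + (-162 + 9*980) = 1737755 + (-162 + 8820) = 1737755 + 8658 = 1746413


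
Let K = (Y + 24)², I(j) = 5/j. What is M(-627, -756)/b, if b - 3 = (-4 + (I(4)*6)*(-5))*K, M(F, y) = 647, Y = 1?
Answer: -1294/51869 ≈ -0.024947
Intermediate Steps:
K = 625 (K = (1 + 24)² = 25² = 625)
b = -51869/2 (b = 3 + (-4 + ((5/4)*6)*(-5))*625 = 3 + (-4 + (15/2)*(-5))*625 = 3 + (-4 - 75/2)*625 = 3 - 83/2*625 = 3 - 51875/2 = -51869/2 ≈ -25935.)
M(-627, -756)/b = 647/(-51869/2) = 647*(-2/51869) = -1294/51869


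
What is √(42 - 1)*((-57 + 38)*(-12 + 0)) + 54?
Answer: 54 + 228*√41 ≈ 1513.9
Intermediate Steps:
√(42 - 1)*((-57 + 38)*(-12 + 0)) + 54 = √41*(-19*(-12)) + 54 = √41*228 + 54 = 228*√41 + 54 = 54 + 228*√41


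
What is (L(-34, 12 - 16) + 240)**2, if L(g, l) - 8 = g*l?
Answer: 147456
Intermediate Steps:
L(g, l) = 8 + g*l
(L(-34, 12 - 16) + 240)**2 = ((8 - 34*(12 - 16)) + 240)**2 = ((8 - 34*(-4)) + 240)**2 = ((8 + 136) + 240)**2 = (144 + 240)**2 = 384**2 = 147456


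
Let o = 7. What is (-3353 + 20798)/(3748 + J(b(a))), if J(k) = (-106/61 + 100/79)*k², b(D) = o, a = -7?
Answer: 84067455/17950186 ≈ 4.6834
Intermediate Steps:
b(D) = 7
J(k) = -2274*k²/4819 (J(k) = (-106*1/61 + 100*(1/79))*k² = (-106/61 + 100/79)*k² = -2274*k²/4819)
(-3353 + 20798)/(3748 + J(b(a))) = (-3353 + 20798)/(3748 - 2274/4819*7²) = 17445/(3748 - 2274/4819*49) = 17445/(3748 - 111426/4819) = 17445/(17950186/4819) = 17445*(4819/17950186) = 84067455/17950186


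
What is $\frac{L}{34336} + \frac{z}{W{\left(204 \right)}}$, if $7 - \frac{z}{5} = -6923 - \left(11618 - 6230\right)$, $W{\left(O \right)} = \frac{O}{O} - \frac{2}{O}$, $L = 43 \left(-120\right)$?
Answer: $\frac{26963051415}{433492} \approx 62200.0$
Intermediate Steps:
$L = -5160$
$W{\left(O \right)} = 1 - \frac{2}{O}$
$z = 61590$ ($z = 35 - 5 \left(-6923 - \left(11618 - 6230\right)\right) = 35 - 5 \left(-6923 - 5388\right) = 35 - -61555 = 35 + 61555 = 61590$)
$\frac{L}{34336} + \frac{z}{W{\left(204 \right)}} = - \frac{5160}{34336} + \frac{61590}{\frac{1}{204} \left(-2 + 204\right)} = \left(-5160\right) \frac{1}{34336} + \frac{61590}{\frac{1}{204} \cdot 202} = - \frac{645}{4292} + \frac{61590}{\frac{101}{102}} = - \frac{645}{4292} + 61590 \cdot \frac{102}{101} = - \frac{645}{4292} + \frac{6282180}{101} = \frac{26963051415}{433492}$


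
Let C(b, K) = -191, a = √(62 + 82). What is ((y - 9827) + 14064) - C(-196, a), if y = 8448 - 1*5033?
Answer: 7843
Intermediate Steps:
a = 12 (a = √144 = 12)
y = 3415 (y = 8448 - 5033 = 3415)
((y - 9827) + 14064) - C(-196, a) = ((3415 - 9827) + 14064) - 1*(-191) = (-6412 + 14064) + 191 = 7652 + 191 = 7843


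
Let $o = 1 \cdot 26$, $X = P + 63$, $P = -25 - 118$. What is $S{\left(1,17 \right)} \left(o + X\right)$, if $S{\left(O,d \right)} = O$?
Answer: $-54$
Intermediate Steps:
$P = -143$ ($P = -25 - 118 = -143$)
$X = -80$ ($X = -143 + 63 = -80$)
$o = 26$
$S{\left(1,17 \right)} \left(o + X\right) = 1 \left(26 - 80\right) = 1 \left(-54\right) = -54$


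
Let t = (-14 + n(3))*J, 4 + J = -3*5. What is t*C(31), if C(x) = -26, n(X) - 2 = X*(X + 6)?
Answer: 7410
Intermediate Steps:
n(X) = 2 + X*(6 + X) (n(X) = 2 + X*(X + 6) = 2 + X*(6 + X))
J = -19 (J = -4 - 3*5 = -4 - 15 = -19)
t = -285 (t = (-14 + (2 + 3² + 6*3))*(-19) = (-14 + (2 + 9 + 18))*(-19) = (-14 + 29)*(-19) = 15*(-19) = -285)
t*C(31) = -285*(-26) = 7410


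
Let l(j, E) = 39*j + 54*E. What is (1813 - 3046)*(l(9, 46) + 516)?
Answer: -4131783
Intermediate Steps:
(1813 - 3046)*(l(9, 46) + 516) = (1813 - 3046)*((39*9 + 54*46) + 516) = -1233*((351 + 2484) + 516) = -1233*(2835 + 516) = -1233*3351 = -4131783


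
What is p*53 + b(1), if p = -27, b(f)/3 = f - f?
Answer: -1431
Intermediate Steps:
b(f) = 0 (b(f) = 3*(f - f) = 3*0 = 0)
p*53 + b(1) = -27*53 + 0 = -1431 + 0 = -1431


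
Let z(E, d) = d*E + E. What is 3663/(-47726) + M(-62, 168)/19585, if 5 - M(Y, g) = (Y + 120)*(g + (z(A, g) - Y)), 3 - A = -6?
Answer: -4918458333/934713710 ≈ -5.2620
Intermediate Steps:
A = 9 (A = 3 - 1*(-6) = 3 + 6 = 9)
z(E, d) = E + E*d (z(E, d) = E*d + E = E + E*d)
M(Y, g) = 5 - (120 + Y)*(9 - Y + 10*g) (M(Y, g) = 5 - (Y + 120)*(g + (9*(1 + g) - Y)) = 5 - (120 + Y)*(g + ((9 + 9*g) - Y)) = 5 - (120 + Y)*(g + (9 - Y + 9*g)) = 5 - (120 + Y)*(9 - Y + 10*g))
3663/(-47726) + M(-62, 168)/19585 = 3663/(-47726) + (-1075 + (-62)² - 1200*168 + 111*(-62) - 10*(-62)*168)/19585 = 3663*(-1/47726) + (-1075 + 3844 - 201600 - 6882 + 104160)*(1/19585) = -3663/47726 - 101553*1/19585 = -3663/47726 - 101553/19585 = -4918458333/934713710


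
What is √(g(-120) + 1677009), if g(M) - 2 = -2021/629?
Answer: √663493037842/629 ≈ 1295.0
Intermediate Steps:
g(M) = -763/629 (g(M) = 2 - 2021/629 = -763/629)
√(g(-120) + 1677009) = √(-763/629 + 1677009) = √(1054837898/629) = √663493037842/629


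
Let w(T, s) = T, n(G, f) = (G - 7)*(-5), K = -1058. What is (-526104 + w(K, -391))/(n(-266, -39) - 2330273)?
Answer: 263581/1164454 ≈ 0.22636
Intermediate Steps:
n(G, f) = 35 - 5*G (n(G, f) = (-7 + G)*(-5) = 35 - 5*G)
(-526104 + w(K, -391))/(n(-266, -39) - 2330273) = (-526104 - 1058)/((35 - 5*(-266)) - 2330273) = -527162/((35 + 1330) - 2330273) = -527162/(1365 - 2330273) = -527162/(-2328908) = -527162*(-1/2328908) = 263581/1164454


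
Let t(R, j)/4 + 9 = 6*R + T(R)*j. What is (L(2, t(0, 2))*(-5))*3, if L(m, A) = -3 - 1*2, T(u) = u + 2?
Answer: 75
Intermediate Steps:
T(u) = 2 + u
t(R, j) = -36 + 24*R + 4*j*(2 + R) (t(R, j) = -36 + 4*(6*R + (2 + R)*j) = -36 + 4*(6*R + j*(2 + R)) = -36 + (24*R + 4*j*(2 + R)) = -36 + 24*R + 4*j*(2 + R))
L(m, A) = -5 (L(m, A) = -3 - 2 = -5)
(L(2, t(0, 2))*(-5))*3 = -5*(-5)*3 = 25*3 = 75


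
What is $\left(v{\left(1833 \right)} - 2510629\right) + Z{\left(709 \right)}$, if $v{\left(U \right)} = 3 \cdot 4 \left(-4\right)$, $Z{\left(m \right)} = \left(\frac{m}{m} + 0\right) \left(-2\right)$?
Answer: $-2510679$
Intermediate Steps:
$Z{\left(m \right)} = -2$ ($Z{\left(m \right)} = \left(1 + 0\right) \left(-2\right) = 1 \left(-2\right) = -2$)
$v{\left(U \right)} = -48$ ($v{\left(U \right)} = 12 \left(-4\right) = -48$)
$\left(v{\left(1833 \right)} - 2510629\right) + Z{\left(709 \right)} = \left(-48 - 2510629\right) - 2 = -2510677 - 2 = -2510679$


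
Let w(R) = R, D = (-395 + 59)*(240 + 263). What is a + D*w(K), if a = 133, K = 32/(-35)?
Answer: 773273/5 ≈ 1.5465e+5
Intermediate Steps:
K = -32/35 (K = 32*(-1/35) = -32/35 ≈ -0.91429)
D = -169008 (D = -336*503 = -169008)
a + D*w(K) = 133 - 169008*(-32/35) = 133 + 772608/5 = 773273/5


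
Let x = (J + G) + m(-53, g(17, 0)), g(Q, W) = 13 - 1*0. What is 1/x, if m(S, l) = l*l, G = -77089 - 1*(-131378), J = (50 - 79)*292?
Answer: 1/45990 ≈ 2.1744e-5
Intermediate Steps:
g(Q, W) = 13 (g(Q, W) = 13 + 0 = 13)
J = -8468 (J = -29*292 = -8468)
G = 54289 (G = -77089 + 131378 = 54289)
m(S, l) = l²
x = 45990 (x = (-8468 + 54289) + 13² = 45821 + 169 = 45990)
1/x = 1/45990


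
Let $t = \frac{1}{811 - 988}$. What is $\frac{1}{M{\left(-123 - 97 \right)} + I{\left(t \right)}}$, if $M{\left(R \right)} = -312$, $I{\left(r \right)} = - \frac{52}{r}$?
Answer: $\frac{1}{8892} \approx 0.00011246$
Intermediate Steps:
$t = - \frac{1}{177}$ ($t = \frac{1}{-177} = - \frac{1}{177} \approx -0.0056497$)
$\frac{1}{M{\left(-123 - 97 \right)} + I{\left(t \right)}} = \frac{1}{-312 - \frac{52}{- \frac{1}{177}}} = \frac{1}{-312 - -9204} = \frac{1}{-312 + 9204} = \frac{1}{8892}$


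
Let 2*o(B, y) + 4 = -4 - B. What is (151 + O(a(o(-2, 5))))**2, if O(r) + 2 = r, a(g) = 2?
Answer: 22801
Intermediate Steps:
o(B, y) = -4 - B/2 (o(B, y) = -2 + (-4 - B)/2 = -2 + (-2 - B/2) = -4 - B/2)
O(r) = -2 + r
(151 + O(a(o(-2, 5))))**2 = (151 + (-2 + 2))**2 = (151 + 0)**2 = 151**2 = 22801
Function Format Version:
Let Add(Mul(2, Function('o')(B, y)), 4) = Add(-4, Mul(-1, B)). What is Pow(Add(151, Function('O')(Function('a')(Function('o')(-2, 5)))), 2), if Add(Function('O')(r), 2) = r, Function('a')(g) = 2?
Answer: 22801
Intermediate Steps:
Function('o')(B, y) = Add(-4, Mul(Rational(-1, 2), B)) (Function('o')(B, y) = Add(-2, Mul(Rational(1, 2), Add(-4, Mul(-1, B)))) = Add(-2, Add(-2, Mul(Rational(-1, 2), B))) = Add(-4, Mul(Rational(-1, 2), B)))
Function('O')(r) = Add(-2, r)
Pow(Add(151, Function('O')(Function('a')(Function('o')(-2, 5)))), 2) = Pow(Add(151, Add(-2, 2)), 2) = Pow(Add(151, 0), 2) = Pow(151, 2) = 22801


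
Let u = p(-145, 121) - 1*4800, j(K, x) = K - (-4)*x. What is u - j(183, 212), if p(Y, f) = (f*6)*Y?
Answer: -111101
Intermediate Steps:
j(K, x) = K + 4*x
p(Y, f) = 6*Y*f (p(Y, f) = (6*f)*Y = 6*Y*f)
u = -110070 (u = 6*(-145)*121 - 1*4800 = -105270 - 4800 = -110070)
u - j(183, 212) = -110070 - (183 + 4*212) = -110070 - (183 + 848) = -110070 - 1*1031 = -110070 - 1031 = -111101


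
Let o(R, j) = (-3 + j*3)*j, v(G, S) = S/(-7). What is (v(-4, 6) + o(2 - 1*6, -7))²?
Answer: 1368900/49 ≈ 27937.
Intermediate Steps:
v(G, S) = -S/7 (v(G, S) = S*(-⅐) = -S/7)
o(R, j) = j*(-3 + 3*j) (o(R, j) = (-3 + 3*j)*j = j*(-3 + 3*j))
(v(-4, 6) + o(2 - 1*6, -7))² = (-⅐*6 + 3*(-7)*(-1 - 7))² = (-6/7 + 3*(-7)*(-8))² = (-6/7 + 168)² = (1170/7)² = 1368900/49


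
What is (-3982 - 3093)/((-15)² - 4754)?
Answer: 7075/4529 ≈ 1.5622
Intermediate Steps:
(-3982 - 3093)/((-15)² - 4754) = -7075/(225 - 4754) = -7075/(-4529) = -7075*(-1/4529) = 7075/4529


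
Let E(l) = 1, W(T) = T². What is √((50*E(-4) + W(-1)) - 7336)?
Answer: I*√7285 ≈ 85.352*I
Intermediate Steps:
√((50*E(-4) + W(-1)) - 7336) = √((50*1 + (-1)²) - 7336) = √((50 + 1) - 7336) = √(51 - 7336) = √(-7285) = I*√7285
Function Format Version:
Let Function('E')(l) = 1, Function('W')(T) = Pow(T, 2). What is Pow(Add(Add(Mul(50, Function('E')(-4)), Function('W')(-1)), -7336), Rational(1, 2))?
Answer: Mul(I, Pow(7285, Rational(1, 2))) ≈ Mul(85.352, I)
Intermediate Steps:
Pow(Add(Add(Mul(50, Function('E')(-4)), Function('W')(-1)), -7336), Rational(1, 2)) = Pow(Add(Add(Mul(50, 1), Pow(-1, 2)), -7336), Rational(1, 2)) = Pow(Add(Add(50, 1), -7336), Rational(1, 2)) = Pow(Add(51, -7336), Rational(1, 2)) = Pow(-7285, Rational(1, 2)) = Mul(I, Pow(7285, Rational(1, 2)))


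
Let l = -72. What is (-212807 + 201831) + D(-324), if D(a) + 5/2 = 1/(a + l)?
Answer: -4347487/396 ≈ -10979.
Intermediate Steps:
D(a) = -5/2 + 1/(-72 + a) (D(a) = -5/2 + 1/(a - 72) = -5/2 + 1/(-72 + a))
(-212807 + 201831) + D(-324) = (-212807 + 201831) + (362 - 5*(-324))/(2*(-72 - 324)) = -10976 + (½)*(362 + 1620)/(-396) = -10976 + (½)*(-1/396)*1982 = -10976 - 991/396 = -4347487/396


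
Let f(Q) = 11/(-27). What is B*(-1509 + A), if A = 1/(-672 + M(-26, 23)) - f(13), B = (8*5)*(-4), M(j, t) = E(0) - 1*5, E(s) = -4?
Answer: 1479387680/6129 ≈ 2.4138e+5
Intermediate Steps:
f(Q) = -11/27 (f(Q) = 11*(-1/27) = -11/27)
M(j, t) = -9 (M(j, t) = -4 - 1*5 = -4 - 5 = -9)
B = -160 (B = 40*(-4) = -160)
A = 2488/6129 (A = 1/(-672 - 9) - 1*(-11/27) = 1/(-681) + 11/27 = -1/681 + 11/27 = 2488/6129 ≈ 0.40594)
B*(-1509 + A) = -160*(-1509 + 2488/6129) = -160*(-9246173/6129) = 1479387680/6129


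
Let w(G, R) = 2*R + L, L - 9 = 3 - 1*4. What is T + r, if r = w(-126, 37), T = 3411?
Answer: 3493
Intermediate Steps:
L = 8 (L = 9 + (3 - 1*4) = 9 + (3 - 4) = 9 - 1 = 8)
w(G, R) = 8 + 2*R (w(G, R) = 2*R + 8 = 8 + 2*R)
r = 82 (r = 8 + 2*37 = 8 + 74 = 82)
T + r = 3411 + 82 = 3493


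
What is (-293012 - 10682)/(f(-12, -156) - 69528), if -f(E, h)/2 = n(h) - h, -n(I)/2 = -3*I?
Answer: 151847/33984 ≈ 4.4682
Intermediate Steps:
n(I) = 6*I (n(I) = -(-6)*I = 6*I)
f(E, h) = -10*h (f(E, h) = -2*(6*h - h) = -10*h)
(-293012 - 10682)/(f(-12, -156) - 69528) = (-293012 - 10682)/(-10*(-156) - 69528) = -303694/(1560 - 69528) = -303694/(-67968) = -303694*(-1/67968) = 151847/33984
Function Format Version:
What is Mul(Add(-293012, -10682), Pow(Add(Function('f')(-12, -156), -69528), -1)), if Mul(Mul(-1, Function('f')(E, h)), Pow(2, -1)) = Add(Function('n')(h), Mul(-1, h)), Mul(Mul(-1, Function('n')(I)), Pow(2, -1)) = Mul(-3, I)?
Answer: Rational(151847, 33984) ≈ 4.4682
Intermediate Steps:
Function('n')(I) = Mul(6, I) (Function('n')(I) = Mul(-2, Mul(-3, I)) = Mul(6, I))
Function('f')(E, h) = Mul(-10, h) (Function('f')(E, h) = Mul(-2, Add(Mul(6, h), Mul(-1, h))) = Mul(-2, Mul(5, h)) = Mul(-10, h))
Mul(Add(-293012, -10682), Pow(Add(Function('f')(-12, -156), -69528), -1)) = Mul(Add(-293012, -10682), Pow(Add(Mul(-10, -156), -69528), -1)) = Mul(-303694, Pow(Add(1560, -69528), -1)) = Mul(-303694, Pow(-67968, -1)) = Mul(-303694, Rational(-1, 67968)) = Rational(151847, 33984)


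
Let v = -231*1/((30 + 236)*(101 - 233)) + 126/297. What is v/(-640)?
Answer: -2161/3210240 ≈ -0.00067316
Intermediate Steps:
v = 2161/5016 (v = -231/((-132*266)) + 126*(1/297) = -231/(-35112) + 14/33 = -231*(-1/35112) + 14/33 = 1/152 + 14/33 = 2161/5016 ≈ 0.43082)
v/(-640) = (2161/5016)/(-640) = (2161/5016)*(-1/640) = -2161/3210240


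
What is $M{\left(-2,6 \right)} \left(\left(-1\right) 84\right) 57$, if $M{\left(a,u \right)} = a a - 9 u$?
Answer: $239400$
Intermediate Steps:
$M{\left(a,u \right)} = a^{2} - 9 u$
$M{\left(-2,6 \right)} \left(\left(-1\right) 84\right) 57 = \left(\left(-2\right)^{2} - 54\right) \left(\left(-1\right) 84\right) 57 = \left(4 - 54\right) \left(-84\right) 57 = \left(-50\right) \left(-84\right) 57 = 4200 \cdot 57 = 239400$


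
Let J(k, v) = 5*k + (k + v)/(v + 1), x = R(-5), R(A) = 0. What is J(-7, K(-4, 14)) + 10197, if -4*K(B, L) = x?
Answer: 10155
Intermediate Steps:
x = 0
K(B, L) = 0 (K(B, L) = -¼*0 = 0)
J(k, v) = 5*k + (k + v)/(1 + v)
J(-7, K(-4, 14)) + 10197 = (0 + 6*(-7) + 5*(-7)*0)/(1 + 0) + 10197 = (0 - 42 + 0)/1 + 10197 = 1*(-42) + 10197 = -42 + 10197 = 10155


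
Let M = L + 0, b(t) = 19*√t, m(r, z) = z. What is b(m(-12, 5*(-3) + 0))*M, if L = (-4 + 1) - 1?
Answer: -76*I*√15 ≈ -294.35*I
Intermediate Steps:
L = -4 (L = -3 - 1 = -4)
M = -4 (M = -4 + 0 = -4)
b(m(-12, 5*(-3) + 0))*M = (19*√(5*(-3) + 0))*(-4) = (19*√(-15 + 0))*(-4) = (19*√(-15))*(-4) = (19*(I*√15))*(-4) = (19*I*√15)*(-4) = -76*I*√15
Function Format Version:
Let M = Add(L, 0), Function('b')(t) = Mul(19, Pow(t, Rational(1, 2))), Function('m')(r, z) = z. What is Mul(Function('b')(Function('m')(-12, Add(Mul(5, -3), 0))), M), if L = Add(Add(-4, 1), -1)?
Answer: Mul(-76, I, Pow(15, Rational(1, 2))) ≈ Mul(-294.35, I)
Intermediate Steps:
L = -4 (L = Add(-3, -1) = -4)
M = -4 (M = Add(-4, 0) = -4)
Mul(Function('b')(Function('m')(-12, Add(Mul(5, -3), 0))), M) = Mul(Mul(19, Pow(Add(Mul(5, -3), 0), Rational(1, 2))), -4) = Mul(Mul(19, Pow(Add(-15, 0), Rational(1, 2))), -4) = Mul(Mul(19, Pow(-15, Rational(1, 2))), -4) = Mul(Mul(19, Mul(I, Pow(15, Rational(1, 2)))), -4) = Mul(Mul(19, I, Pow(15, Rational(1, 2))), -4) = Mul(-76, I, Pow(15, Rational(1, 2)))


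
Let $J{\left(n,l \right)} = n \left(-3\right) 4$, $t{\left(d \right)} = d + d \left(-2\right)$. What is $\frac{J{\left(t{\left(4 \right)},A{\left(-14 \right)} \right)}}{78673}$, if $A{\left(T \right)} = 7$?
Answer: $\frac{48}{78673} \approx 0.00061012$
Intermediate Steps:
$t{\left(d \right)} = - d$ ($t{\left(d \right)} = d - 2 d = - d$)
$J{\left(n,l \right)} = - 12 n$ ($J{\left(n,l \right)} = - 3 n 4 = - 12 n$)
$\frac{J{\left(t{\left(4 \right)},A{\left(-14 \right)} \right)}}{78673} = \frac{\left(-12\right) \left(\left(-1\right) 4\right)}{78673} = \left(-12\right) \left(-4\right) \frac{1}{78673} = 48 \cdot \frac{1}{78673} = \frac{48}{78673}$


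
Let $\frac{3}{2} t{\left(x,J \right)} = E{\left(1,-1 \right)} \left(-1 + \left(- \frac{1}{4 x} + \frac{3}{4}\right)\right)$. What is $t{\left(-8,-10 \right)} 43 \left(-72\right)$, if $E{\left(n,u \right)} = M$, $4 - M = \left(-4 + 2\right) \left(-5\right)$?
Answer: $-2709$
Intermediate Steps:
$M = -6$ ($M = 4 - \left(-4 + 2\right) \left(-5\right) = 4 - \left(-2\right) \left(-5\right) = 4 - 10 = -6$)
$E{\left(n,u \right)} = -6$
$t{\left(x,J \right)} = 1 + \frac{1}{x}$ ($t{\left(x,J \right)} = \frac{2 \left(- 6 \left(-1 + \left(- \frac{1}{4 x} + \frac{3}{4}\right)\right)\right)}{3} = \frac{2 \left(- 6 \left(-1 + \left(\frac{3}{4} - \frac{1}{4 x}\right)\right)\right)}{3} = \frac{2 \left(- 6 \left(- \frac{1}{4} - \frac{1}{4 x}\right)\right)}{3} = \frac{2 \left(\frac{3}{2} + \frac{3}{2 x}\right)}{3} = 1 + \frac{1}{x}$)
$t{\left(-8,-10 \right)} 43 \left(-72\right) = \frac{1 - 8}{-8} \cdot 43 \left(-72\right) = \left(- \frac{1}{8}\right) \left(-7\right) 43 \left(-72\right) = \frac{7}{8} \cdot 43 \left(-72\right) = \frac{301}{8} \left(-72\right) = -2709$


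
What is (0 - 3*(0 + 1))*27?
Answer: -81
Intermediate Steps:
(0 - 3*(0 + 1))*27 = (0 - 3*1)*27 = (0 - 3)*27 = -3*27 = -81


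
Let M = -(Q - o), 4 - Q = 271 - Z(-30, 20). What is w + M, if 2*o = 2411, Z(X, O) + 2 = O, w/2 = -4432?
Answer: -14819/2 ≈ -7409.5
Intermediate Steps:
w = -8864 (w = 2*(-4432) = -8864)
Z(X, O) = -2 + O
o = 2411/2 (o = (½)*2411 = 2411/2 ≈ 1205.5)
Q = -249 (Q = 4 - (271 - (-2 + 20)) = 4 - (271 - 1*18) = 4 - (271 - 18) = 4 - 1*253 = 4 - 253 = -249)
M = 2909/2 (M = -(-249 - 1*2411/2) = -(-249 - 2411/2) = -1*(-2909/2) = 2909/2 ≈ 1454.5)
w + M = -8864 + 2909/2 = -14819/2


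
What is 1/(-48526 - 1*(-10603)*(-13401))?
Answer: 1/508206123 ≈ 1.9677e-9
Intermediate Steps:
1/(-48526 - 1*(-10603)*(-13401)) = -1/13401/(-48526 + 10603) = -1/13401/(-37923) = -1/37923*(-1/13401) = 1/508206123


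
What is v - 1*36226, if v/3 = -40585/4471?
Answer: -162088201/4471 ≈ -36253.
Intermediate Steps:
v = -121755/4471 (v = 3*(-40585/4471) = -121755/4471 ≈ -27.232)
v - 1*36226 = -121755/4471 - 1*36226 = -121755/4471 - 36226 = -162088201/4471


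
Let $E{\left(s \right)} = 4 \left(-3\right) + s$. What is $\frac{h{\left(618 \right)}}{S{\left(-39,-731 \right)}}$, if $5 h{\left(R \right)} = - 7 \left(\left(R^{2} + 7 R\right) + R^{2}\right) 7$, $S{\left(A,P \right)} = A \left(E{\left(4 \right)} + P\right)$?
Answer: $- \frac{12546842}{48035} \approx -261.2$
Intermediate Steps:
$E{\left(s \right)} = -12 + s$
$S{\left(A,P \right)} = A \left(-8 + P\right)$ ($S{\left(A,P \right)} = A \left(\left(-12 + 4\right) + P\right) = A \left(-8 + P\right)$)
$h{\left(R \right)} = - \frac{343 R}{5} - \frac{98 R^{2}}{5}$ ($h{\left(R \right)} = \frac{- 7 \left(\left(R^{2} + 7 R\right) + R^{2}\right) 7}{5} = \frac{- 7 \left(2 R^{2} + 7 R\right) 7}{5} = \frac{\left(- 49 R - 14 R^{2}\right) 7}{5} = \frac{- 343 R - 98 R^{2}}{5} = - \frac{343 R}{5} - \frac{98 R^{2}}{5}$)
$\frac{h{\left(618 \right)}}{S{\left(-39,-731 \right)}} = \frac{\left(- \frac{49}{5}\right) 618 \left(7 + 2 \cdot 618\right)}{\left(-39\right) \left(-8 - 731\right)} = \frac{\left(- \frac{49}{5}\right) 618 \left(7 + 1236\right)}{\left(-39\right) \left(-739\right)} = \frac{\left(- \frac{49}{5}\right) 618 \cdot 1243}{28821} = \left(- \frac{37640526}{5}\right) \frac{1}{28821} = - \frac{12546842}{48035}$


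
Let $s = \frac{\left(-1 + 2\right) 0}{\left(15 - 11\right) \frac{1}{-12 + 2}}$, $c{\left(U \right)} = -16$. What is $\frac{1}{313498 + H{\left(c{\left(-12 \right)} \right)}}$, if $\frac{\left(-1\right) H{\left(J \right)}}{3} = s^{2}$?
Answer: $\frac{1}{313498} \approx 3.1898 \cdot 10^{-6}$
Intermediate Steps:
$s = 0$ ($s = \frac{1 \cdot 0}{4 \frac{1}{-10}} = \frac{0}{4 \left(- \frac{1}{10}\right)} = \frac{0}{- \frac{2}{5}} = 0 \left(- \frac{5}{2}\right) = 0$)
$H{\left(J \right)} = 0$ ($H{\left(J \right)} = - 3 \cdot 0^{2} = \left(-3\right) 0 = 0$)
$\frac{1}{313498 + H{\left(c{\left(-12 \right)} \right)}} = \frac{1}{313498 + 0} = \frac{1}{313498}$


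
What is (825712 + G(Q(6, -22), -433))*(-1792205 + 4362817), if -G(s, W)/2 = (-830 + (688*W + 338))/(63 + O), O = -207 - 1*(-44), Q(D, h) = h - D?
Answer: 52681099224424/25 ≈ 2.1072e+12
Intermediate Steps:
O = -163 (O = -207 + 44 = -163)
G(s, W) = -246/25 + 344*W/25 (G(s, W) = -2*(-830 + (688*W + 338))/(63 - 163) = -2*(-830 + (338 + 688*W))/(-100) = -2*(-492 + 688*W)*(-1)/100 = -2*(123/25 - 172*W/25) = -246/25 + 344*W/25)
(825712 + G(Q(6, -22), -433))*(-1792205 + 4362817) = (825712 + (-246/25 + (344/25)*(-433)))*(-1792205 + 4362817) = (825712 + (-246/25 - 148952/25))*2570612 = (825712 - 149198/25)*2570612 = (20493602/25)*2570612 = 52681099224424/25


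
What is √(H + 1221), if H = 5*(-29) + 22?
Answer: 3*√122 ≈ 33.136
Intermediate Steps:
H = -123 (H = -145 + 22 = -123)
√(H + 1221) = √(-123 + 1221) = √1098 = 3*√122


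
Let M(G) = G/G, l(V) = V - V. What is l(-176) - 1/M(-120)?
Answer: -1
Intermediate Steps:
l(V) = 0
M(G) = 1
l(-176) - 1/M(-120) = 0 - 1/1 = 0 - 1*1 = 0 - 1 = -1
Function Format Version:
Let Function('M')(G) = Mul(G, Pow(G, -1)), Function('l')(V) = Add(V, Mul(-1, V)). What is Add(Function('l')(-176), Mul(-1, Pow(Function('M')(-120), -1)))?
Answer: -1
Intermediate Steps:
Function('l')(V) = 0
Function('M')(G) = 1
Add(Function('l')(-176), Mul(-1, Pow(Function('M')(-120), -1))) = Add(0, Mul(-1, Pow(1, -1))) = Add(0, Mul(-1, 1)) = Add(0, -1) = -1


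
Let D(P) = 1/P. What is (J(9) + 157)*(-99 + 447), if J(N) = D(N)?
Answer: 164024/3 ≈ 54675.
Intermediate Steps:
D(P) = 1/P
J(N) = 1/N
(J(9) + 157)*(-99 + 447) = (1/9 + 157)*(-99 + 447) = (1/9 + 157)*348 = (1414/9)*348 = 164024/3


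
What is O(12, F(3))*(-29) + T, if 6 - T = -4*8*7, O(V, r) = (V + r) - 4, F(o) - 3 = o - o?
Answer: -89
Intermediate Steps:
F(o) = 3 (F(o) = 3 + (o - o) = 3 + 0 = 3)
O(V, r) = -4 + V + r
T = 230 (T = 6 - (-4*8)*7 = 6 - (-32)*7 = 6 - 1*(-224) = 6 + 224 = 230)
O(12, F(3))*(-29) + T = (-4 + 12 + 3)*(-29) + 230 = 11*(-29) + 230 = -319 + 230 = -89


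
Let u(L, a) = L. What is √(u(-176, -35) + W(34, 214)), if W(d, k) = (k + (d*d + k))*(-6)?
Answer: 44*I*√5 ≈ 98.387*I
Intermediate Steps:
W(d, k) = -12*k - 6*d² (W(d, k) = (k + (d² + k))*(-6) = (k + (k + d²))*(-6) = (d² + 2*k)*(-6) = -12*k - 6*d²)
√(u(-176, -35) + W(34, 214)) = √(-176 + (-12*214 - 6*34²)) = √(-176 + (-2568 - 6*1156)) = √(-176 + (-2568 - 6936)) = √(-176 - 9504) = √(-9680) = 44*I*√5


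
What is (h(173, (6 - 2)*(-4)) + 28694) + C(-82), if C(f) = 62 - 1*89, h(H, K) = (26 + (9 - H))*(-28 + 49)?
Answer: 25769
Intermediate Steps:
h(H, K) = 735 - 21*H (h(H, K) = (35 - H)*21 = 735 - 21*H)
C(f) = -27 (C(f) = 62 - 89 = -27)
(h(173, (6 - 2)*(-4)) + 28694) + C(-82) = ((735 - 21*173) + 28694) - 27 = ((735 - 3633) + 28694) - 27 = (-2898 + 28694) - 27 = 25796 - 27 = 25769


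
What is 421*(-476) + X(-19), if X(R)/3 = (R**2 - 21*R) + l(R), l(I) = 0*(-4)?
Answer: -198116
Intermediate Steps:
l(I) = 0
X(R) = -63*R + 3*R**2 (X(R) = 3*((R**2 - 21*R) + 0) = 3*(R**2 - 21*R) = -63*R + 3*R**2)
421*(-476) + X(-19) = 421*(-476) + 3*(-19)*(-21 - 19) = -200396 + 3*(-19)*(-40) = -200396 + 2280 = -198116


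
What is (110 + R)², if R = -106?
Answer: 16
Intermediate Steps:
(110 + R)² = (110 - 106)² = 4² = 16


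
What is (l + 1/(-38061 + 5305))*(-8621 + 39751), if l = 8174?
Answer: 4167490506795/16378 ≈ 2.5446e+8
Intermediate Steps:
(l + 1/(-38061 + 5305))*(-8621 + 39751) = (8174 + 1/(-38061 + 5305))*(-8621 + 39751) = (8174 + 1/(-32756))*31130 = (8174 - 1/32756)*31130 = (267747543/32756)*31130 = 4167490506795/16378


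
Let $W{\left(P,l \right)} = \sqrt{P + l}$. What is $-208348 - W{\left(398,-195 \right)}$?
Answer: $-208348 - \sqrt{203} \approx -2.0836 \cdot 10^{5}$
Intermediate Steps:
$-208348 - W{\left(398,-195 \right)} = -208348 - \sqrt{398 - 195} = -208348 - \sqrt{203}$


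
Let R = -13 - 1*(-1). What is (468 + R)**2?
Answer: 207936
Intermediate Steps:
R = -12 (R = -13 + 1 = -12)
(468 + R)**2 = (468 - 12)**2 = 456**2 = 207936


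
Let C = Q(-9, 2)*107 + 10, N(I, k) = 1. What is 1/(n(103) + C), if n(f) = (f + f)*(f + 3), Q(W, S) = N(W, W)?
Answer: 1/21953 ≈ 4.5552e-5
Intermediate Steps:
Q(W, S) = 1
C = 117 (C = 1*107 + 10 = 107 + 10 = 117)
n(f) = 2*f*(3 + f) (n(f) = (2*f)*(3 + f) = 2*f*(3 + f))
1/(n(103) + C) = 1/(2*103*(3 + 103) + 117) = 1/(2*103*106 + 117) = 1/(21836 + 117) = 1/21953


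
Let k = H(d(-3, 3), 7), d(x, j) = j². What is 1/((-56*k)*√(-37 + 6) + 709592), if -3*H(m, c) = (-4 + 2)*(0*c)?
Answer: 1/709592 ≈ 1.4093e-6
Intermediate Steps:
H(m, c) = 0 (H(m, c) = -(-4 + 2)*0*c/3 = -(-2)*0/3 = -⅓*0 = 0)
k = 0
1/((-56*k)*√(-37 + 6) + 709592) = 1/((-56*0)*√(-37 + 6) + 709592) = 1/(0*√(-31) + 709592) = 1/(0*(I*√31) + 709592) = 1/(0 + 709592) = 1/709592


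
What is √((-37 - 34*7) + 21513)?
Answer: √21238 ≈ 145.73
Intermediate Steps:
√((-37 - 34*7) + 21513) = √((-37 - 238) + 21513) = √(-275 + 21513) = √21238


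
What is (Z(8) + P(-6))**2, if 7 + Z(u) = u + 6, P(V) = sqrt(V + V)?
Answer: 37 + 28*I*sqrt(3) ≈ 37.0 + 48.497*I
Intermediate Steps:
P(V) = sqrt(2)*sqrt(V) (P(V) = sqrt(2*V) = sqrt(2)*sqrt(V))
Z(u) = -1 + u (Z(u) = -7 + (u + 6) = -7 + (6 + u) = -1 + u)
(Z(8) + P(-6))**2 = ((-1 + 8) + sqrt(2)*sqrt(-6))**2 = (7 + sqrt(2)*(I*sqrt(6)))**2 = (7 + 2*I*sqrt(3))**2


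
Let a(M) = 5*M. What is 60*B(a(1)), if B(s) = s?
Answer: 300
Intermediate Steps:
60*B(a(1)) = 60*(5*1) = 60*5 = 300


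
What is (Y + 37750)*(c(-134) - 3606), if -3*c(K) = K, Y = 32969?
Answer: -251853932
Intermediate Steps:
c(K) = -K/3
(Y + 37750)*(c(-134) - 3606) = (32969 + 37750)*(-⅓*(-134) - 3606) = 70719*(134/3 - 3606) = 70719*(-10684/3) = -251853932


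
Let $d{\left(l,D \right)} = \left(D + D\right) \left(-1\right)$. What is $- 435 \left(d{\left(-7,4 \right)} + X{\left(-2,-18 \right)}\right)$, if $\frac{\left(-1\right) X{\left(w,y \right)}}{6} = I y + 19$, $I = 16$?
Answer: $-698610$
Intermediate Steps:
$X{\left(w,y \right)} = -114 - 96 y$ ($X{\left(w,y \right)} = - 6 \left(16 y + 19\right) = - 6 \left(19 + 16 y\right) = -114 - 96 y$)
$d{\left(l,D \right)} = - 2 D$ ($d{\left(l,D \right)} = 2 D \left(-1\right) = - 2 D$)
$- 435 \left(d{\left(-7,4 \right)} + X{\left(-2,-18 \right)}\right) = - 435 \left(\left(-2\right) 4 - -1614\right) = - 435 \left(-8 + \left(-114 + 1728\right)\right) = - 435 \left(-8 + 1614\right) = \left(-435\right) 1606 = -698610$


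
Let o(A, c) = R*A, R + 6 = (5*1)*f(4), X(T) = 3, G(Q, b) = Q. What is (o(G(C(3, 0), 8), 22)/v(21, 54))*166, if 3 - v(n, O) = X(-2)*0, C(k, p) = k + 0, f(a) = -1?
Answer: -1826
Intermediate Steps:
C(k, p) = k
v(n, O) = 3 (v(n, O) = 3 - 3*0 = 3 - 1*0 = 3 + 0 = 3)
R = -11 (R = -6 + (5*1)*(-1) = -6 + 5*(-1) = -6 - 5 = -11)
o(A, c) = -11*A
(o(G(C(3, 0), 8), 22)/v(21, 54))*166 = (-11*3/3)*166 = -33*1/3*166 = -11*166 = -1826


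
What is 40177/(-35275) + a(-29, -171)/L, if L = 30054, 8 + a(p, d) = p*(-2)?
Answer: -602857904/530077425 ≈ -1.1373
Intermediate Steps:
a(p, d) = -8 - 2*p (a(p, d) = -8 + p*(-2) = -8 - 2*p)
40177/(-35275) + a(-29, -171)/L = 40177/(-35275) + (-8 - 2*(-29))/30054 = 40177*(-1/35275) + (-8 + 58)*(1/30054) = -40177/35275 + 50*(1/30054) = -40177/35275 + 25/15027 = -602857904/530077425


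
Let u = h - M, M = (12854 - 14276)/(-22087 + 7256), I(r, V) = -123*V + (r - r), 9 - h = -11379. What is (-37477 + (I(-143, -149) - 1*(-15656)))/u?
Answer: -25909757/84447003 ≈ -0.30682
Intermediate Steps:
h = 11388 (h = 9 - 1*(-11379) = 9 + 11379 = 11388)
I(r, V) = -123*V (I(r, V) = -123*V + 0 = -123*V)
M = 1422/14831 (M = -1422/(-14831) = -1422*(-1/14831) = 1422/14831 ≈ 0.095880)
u = 168894006/14831 (u = 11388 - 1*1422/14831 = 11388 - 1422/14831 = 168894006/14831 ≈ 11388.)
(-37477 + (I(-143, -149) - 1*(-15656)))/u = (-37477 + (-123*(-149) - 1*(-15656)))/(168894006/14831) = (-37477 + (18327 + 15656))*(14831/168894006) = (-37477 + 33983)*(14831/168894006) = -3494*14831/168894006 = -25909757/84447003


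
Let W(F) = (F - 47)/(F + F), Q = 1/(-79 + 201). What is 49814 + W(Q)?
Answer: 93895/2 ≈ 46948.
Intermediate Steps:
Q = 1/122 ≈ 0.0081967
W(F) = (-47 + F)/(2*F) (W(F) = (-47 + F)/((2*F)) = (-47 + F)*(1/(2*F)) = (-47 + F)/(2*F))
49814 + W(Q) = 49814 + (-47 + 1/122)/(2*(1/122)) = 49814 + (½)*122*(-5733/122) = 49814 - 5733/2 = 93895/2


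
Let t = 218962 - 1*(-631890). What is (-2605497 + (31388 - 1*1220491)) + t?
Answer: -2943748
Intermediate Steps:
t = 850852 (t = 218962 + 631890 = 850852)
(-2605497 + (31388 - 1*1220491)) + t = (-2605497 + (31388 - 1*1220491)) + 850852 = (-2605497 + (31388 - 1220491)) + 850852 = (-2605497 - 1189103) + 850852 = -3794600 + 850852 = -2943748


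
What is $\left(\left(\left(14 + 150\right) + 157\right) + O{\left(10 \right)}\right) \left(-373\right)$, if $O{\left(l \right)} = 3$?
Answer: $-120852$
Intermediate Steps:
$\left(\left(\left(14 + 150\right) + 157\right) + O{\left(10 \right)}\right) \left(-373\right) = \left(\left(\left(14 + 150\right) + 157\right) + 3\right) \left(-373\right) = \left(\left(164 + 157\right) + 3\right) \left(-373\right) = \left(321 + 3\right) \left(-373\right) = 324 \left(-373\right) = -120852$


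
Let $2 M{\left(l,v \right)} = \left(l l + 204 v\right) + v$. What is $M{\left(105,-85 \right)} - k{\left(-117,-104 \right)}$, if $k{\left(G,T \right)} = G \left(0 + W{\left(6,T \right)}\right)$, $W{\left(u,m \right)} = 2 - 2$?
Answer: $-3200$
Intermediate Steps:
$W{\left(u,m \right)} = 0$
$k{\left(G,T \right)} = 0$ ($k{\left(G,T \right)} = G \left(0 + 0\right) = G 0 = 0$)
$M{\left(l,v \right)} = \frac{l^{2}}{2} + \frac{205 v}{2}$ ($M{\left(l,v \right)} = \frac{\left(l l + 204 v\right) + v}{2} = \frac{\left(l^{2} + 204 v\right) + v}{2} = \frac{l^{2} + 205 v}{2} = \frac{l^{2}}{2} + \frac{205 v}{2}$)
$M{\left(105,-85 \right)} - k{\left(-117,-104 \right)} = \left(\frac{105^{2}}{2} + \frac{205}{2} \left(-85\right)\right) - 0 = \left(\frac{1}{2} \cdot 11025 - \frac{17425}{2}\right) + 0 = \left(\frac{11025}{2} - \frac{17425}{2}\right) + 0 = -3200 + 0 = -3200$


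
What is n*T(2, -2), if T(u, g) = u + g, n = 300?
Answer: 0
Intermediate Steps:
T(u, g) = g + u
n*T(2, -2) = 300*(-2 + 2) = 300*0 = 0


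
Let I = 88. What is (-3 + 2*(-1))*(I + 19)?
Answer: -535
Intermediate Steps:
(-3 + 2*(-1))*(I + 19) = (-3 + 2*(-1))*(88 + 19) = (-3 - 2)*107 = -5*107 = -535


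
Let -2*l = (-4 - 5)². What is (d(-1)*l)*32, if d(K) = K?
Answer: 1296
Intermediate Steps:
l = -81/2 (l = -(-4 - 5)²/2 = -½*(-9)² = -½*81 = -81/2 ≈ -40.500)
(d(-1)*l)*32 = -1*(-81/2)*32 = (81/2)*32 = 1296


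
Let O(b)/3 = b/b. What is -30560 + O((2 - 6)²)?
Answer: -30557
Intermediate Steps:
O(b) = 3 (O(b) = 3*(b/b) = 3*1 = 3)
-30560 + O((2 - 6)²) = -30560 + 3 = -30557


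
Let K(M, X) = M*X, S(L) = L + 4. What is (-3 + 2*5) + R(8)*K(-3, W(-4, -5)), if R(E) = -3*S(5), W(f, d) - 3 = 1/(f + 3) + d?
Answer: -236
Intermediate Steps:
S(L) = 4 + L
W(f, d) = 3 + d + 1/(3 + f) (W(f, d) = 3 + (1/(f + 3) + d) = 3 + (1/(3 + f) + d) = 3 + (d + 1/(3 + f)) = 3 + d + 1/(3 + f))
R(E) = -27 (R(E) = -3*(4 + 5) = -3*9 = -27)
(-3 + 2*5) + R(8)*K(-3, W(-4, -5)) = (-3 + 2*5) - (-81)*(10 + 3*(-5) + 3*(-4) - 5*(-4))/(3 - 4) = (-3 + 10) - (-81)*(10 - 15 - 12 + 20)/(-1) = 7 - (-81)*(-1*3) = 7 - (-81)*(-3) = 7 - 27*9 = 7 - 243 = -236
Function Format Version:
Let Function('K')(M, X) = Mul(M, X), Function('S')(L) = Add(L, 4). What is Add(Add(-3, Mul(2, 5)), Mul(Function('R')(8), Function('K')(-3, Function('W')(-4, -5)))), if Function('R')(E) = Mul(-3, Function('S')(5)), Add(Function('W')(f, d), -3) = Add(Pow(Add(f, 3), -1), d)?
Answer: -236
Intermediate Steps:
Function('S')(L) = Add(4, L)
Function('W')(f, d) = Add(3, d, Pow(Add(3, f), -1)) (Function('W')(f, d) = Add(3, Add(Pow(Add(f, 3), -1), d)) = Add(3, Add(Pow(Add(3, f), -1), d)) = Add(3, Add(d, Pow(Add(3, f), -1))) = Add(3, d, Pow(Add(3, f), -1)))
Function('R')(E) = -27 (Function('R')(E) = Mul(-3, Add(4, 5)) = Mul(-3, 9) = -27)
Add(Add(-3, Mul(2, 5)), Mul(Function('R')(8), Function('K')(-3, Function('W')(-4, -5)))) = Add(Add(-3, Mul(2, 5)), Mul(-27, Mul(-3, Mul(Pow(Add(3, -4), -1), Add(10, Mul(3, -5), Mul(3, -4), Mul(-5, -4)))))) = Add(Add(-3, 10), Mul(-27, Mul(-3, Mul(Pow(-1, -1), Add(10, -15, -12, 20))))) = Add(7, Mul(-27, Mul(-3, Mul(-1, 3)))) = Add(7, Mul(-27, Mul(-3, -3))) = Add(7, Mul(-27, 9)) = Add(7, -243) = -236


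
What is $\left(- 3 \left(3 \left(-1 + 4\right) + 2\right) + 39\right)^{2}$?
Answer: $36$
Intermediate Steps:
$\left(- 3 \left(3 \left(-1 + 4\right) + 2\right) + 39\right)^{2} = \left(- 3 \left(3 \cdot 3 + 2\right) + 39\right)^{2} = \left(- 3 \left(9 + 2\right) + 39\right)^{2} = \left(\left(-3\right) 11 + 39\right)^{2} = \left(-33 + 39\right)^{2} = 6^{2} = 36$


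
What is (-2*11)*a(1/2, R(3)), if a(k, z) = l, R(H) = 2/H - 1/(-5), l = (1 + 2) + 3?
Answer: -132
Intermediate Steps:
l = 6 (l = 3 + 3 = 6)
R(H) = ⅕ + 2/H (R(H) = 2/H - 1*(-⅕) = 2/H + ⅕ = ⅕ + 2/H)
a(k, z) = 6
(-2*11)*a(1/2, R(3)) = -2*11*6 = -22*6 = -132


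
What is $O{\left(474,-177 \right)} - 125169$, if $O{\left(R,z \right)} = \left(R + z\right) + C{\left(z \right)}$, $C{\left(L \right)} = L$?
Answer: $-125049$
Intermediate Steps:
$O{\left(R,z \right)} = R + 2 z$ ($O{\left(R,z \right)} = \left(R + z\right) + z = R + 2 z$)
$O{\left(474,-177 \right)} - 125169 = \left(474 + 2 \left(-177\right)\right) - 125169 = \left(474 - 354\right) - 125169 = 120 - 125169 = -125049$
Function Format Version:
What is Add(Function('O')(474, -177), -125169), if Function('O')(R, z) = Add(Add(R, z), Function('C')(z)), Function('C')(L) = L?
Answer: -125049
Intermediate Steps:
Function('O')(R, z) = Add(R, Mul(2, z)) (Function('O')(R, z) = Add(Add(R, z), z) = Add(R, Mul(2, z)))
Add(Function('O')(474, -177), -125169) = Add(Add(474, Mul(2, -177)), -125169) = Add(Add(474, -354), -125169) = Add(120, -125169) = -125049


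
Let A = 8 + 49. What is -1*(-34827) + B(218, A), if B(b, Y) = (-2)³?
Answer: 34819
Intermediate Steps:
A = 57
B(b, Y) = -8
-1*(-34827) + B(218, A) = -1*(-34827) - 8 = 34827 - 8 = 34819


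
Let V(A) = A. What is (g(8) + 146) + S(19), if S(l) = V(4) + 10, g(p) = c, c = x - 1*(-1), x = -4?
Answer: 157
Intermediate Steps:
c = -3 (c = -4 - 1*(-1) = -4 + 1 = -3)
g(p) = -3
S(l) = 14 (S(l) = 4 + 10 = 14)
(g(8) + 146) + S(19) = (-3 + 146) + 14 = 143 + 14 = 157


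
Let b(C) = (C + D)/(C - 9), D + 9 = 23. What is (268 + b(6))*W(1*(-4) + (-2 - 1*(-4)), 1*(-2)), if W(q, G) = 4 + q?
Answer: 1568/3 ≈ 522.67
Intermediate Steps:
D = 14 (D = -9 + 23 = 14)
b(C) = (14 + C)/(-9 + C) (b(C) = (C + 14)/(C - 9) = (14 + C)/(-9 + C))
(268 + b(6))*W(1*(-4) + (-2 - 1*(-4)), 1*(-2)) = (268 + (14 + 6)/(-9 + 6))*(4 + (1*(-4) + (-2 - 1*(-4)))) = (268 + 20/(-3))*(4 + (-4 + (-2 + 4))) = (268 - ⅓*20)*(4 + (-4 + 2)) = (268 - 20/3)*(4 - 2) = (784/3)*2 = 1568/3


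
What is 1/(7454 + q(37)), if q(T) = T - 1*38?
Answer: 1/7453 ≈ 0.00013417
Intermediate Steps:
q(T) = -38 + T (q(T) = T - 38 = -38 + T)
1/(7454 + q(37)) = 1/(7454 + (-38 + 37)) = 1/(7454 - 1) = 1/7453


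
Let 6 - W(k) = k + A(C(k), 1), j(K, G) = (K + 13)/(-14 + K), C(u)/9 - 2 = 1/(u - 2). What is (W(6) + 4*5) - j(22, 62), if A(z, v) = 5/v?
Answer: 85/8 ≈ 10.625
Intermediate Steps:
C(u) = 18 + 9/(-2 + u) (C(u) = 18 + 9/(u - 2) = 18 + 9/(-2 + u))
j(K, G) = (13 + K)/(-14 + K)
W(k) = 1 - k (W(k) = 6 - (k + 5/1) = 6 - (k + 5*1) = 6 - (k + 5) = 6 - (5 + k) = 6 + (-5 - k) = 1 - k)
(W(6) + 4*5) - j(22, 62) = ((1 - 1*6) + 4*5) - (13 + 22)/(-14 + 22) = ((1 - 6) + 20) - 35/8 = (-5 + 20) - 35/8 = 15 - 1*35/8 = 15 - 35/8 = 85/8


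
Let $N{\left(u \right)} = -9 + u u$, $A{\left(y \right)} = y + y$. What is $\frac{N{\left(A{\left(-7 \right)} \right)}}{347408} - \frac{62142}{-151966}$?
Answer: $\frac{10808522789}{26397102064} \approx 0.40946$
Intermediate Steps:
$A{\left(y \right)} = 2 y$
$N{\left(u \right)} = -9 + u^{2}$
$\frac{N{\left(A{\left(-7 \right)} \right)}}{347408} - \frac{62142}{-151966} = \frac{-9 + \left(2 \left(-7\right)\right)^{2}}{347408} - \frac{62142}{-151966} = \left(-9 + \left(-14\right)^{2}\right) \frac{1}{347408} - - \frac{31071}{75983} = \left(-9 + 196\right) \frac{1}{347408} + \frac{31071}{75983} = 187 \cdot \frac{1}{347408} + \frac{31071}{75983} = \frac{187}{347408} + \frac{31071}{75983} = \frac{10808522789}{26397102064}$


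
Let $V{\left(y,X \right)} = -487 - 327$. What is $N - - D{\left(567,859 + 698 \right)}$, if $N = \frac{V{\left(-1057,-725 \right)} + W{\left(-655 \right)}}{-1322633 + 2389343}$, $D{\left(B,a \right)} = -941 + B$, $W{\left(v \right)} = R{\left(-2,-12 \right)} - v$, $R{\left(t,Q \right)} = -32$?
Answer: $- \frac{398949731}{1066710} \approx -374.0$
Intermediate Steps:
$V{\left(y,X \right)} = -814$
$W{\left(v \right)} = -32 - v$
$N = - \frac{191}{1066710}$ ($N = \frac{-814 - -623}{-1322633 + 2389343} = \frac{-814 + \left(-32 + 655\right)}{1066710} = \left(-814 + 623\right) \frac{1}{1066710} = \left(-191\right) \frac{1}{1066710} = - \frac{191}{1066710} \approx -0.00017906$)
$N - - D{\left(567,859 + 698 \right)} = - \frac{191}{1066710} - - (-941 + 567) = - \frac{191}{1066710} - \left(-1\right) \left(-374\right) = - \frac{191}{1066710} - 374 = - \frac{398949731}{1066710}$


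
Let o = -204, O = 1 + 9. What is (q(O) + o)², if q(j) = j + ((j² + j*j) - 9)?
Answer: 9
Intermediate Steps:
O = 10
q(j) = -9 + j + 2*j² (q(j) = j + ((j² + j²) - 9) = j + (2*j² - 9) = j + (-9 + 2*j²) = -9 + j + 2*j²)
(q(O) + o)² = ((-9 + 10 + 2*10²) - 204)² = ((-9 + 10 + 2*100) - 204)² = ((-9 + 10 + 200) - 204)² = (201 - 204)² = (-3)² = 9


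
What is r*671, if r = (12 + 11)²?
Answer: 354959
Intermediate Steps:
r = 529 (r = 23² = 529)
r*671 = 529*671 = 354959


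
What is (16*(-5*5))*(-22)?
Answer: 8800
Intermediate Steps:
(16*(-5*5))*(-22) = (16*(-25))*(-22) = -400*(-22) = 8800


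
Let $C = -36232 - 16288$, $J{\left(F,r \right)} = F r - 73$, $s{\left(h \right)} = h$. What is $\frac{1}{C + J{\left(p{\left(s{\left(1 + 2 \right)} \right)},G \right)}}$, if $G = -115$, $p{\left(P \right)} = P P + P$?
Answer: $- \frac{1}{53973} \approx -1.8528 \cdot 10^{-5}$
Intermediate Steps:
$p{\left(P \right)} = P + P^{2}$ ($p{\left(P \right)} = P^{2} + P = P + P^{2}$)
$J{\left(F,r \right)} = -73 + F r$
$C = -52520$
$\frac{1}{C + J{\left(p{\left(s{\left(1 + 2 \right)} \right)},G \right)}} = \frac{1}{-52520 + \left(-73 + \left(1 + 2\right) \left(1 + \left(1 + 2\right)\right) \left(-115\right)\right)} = \frac{1}{-52520 + \left(-73 + 3 \left(1 + 3\right) \left(-115\right)\right)} = \frac{1}{-52520 + \left(-73 + 3 \cdot 4 \left(-115\right)\right)} = \frac{1}{-52520 + \left(-73 + 12 \left(-115\right)\right)} = \frac{1}{-52520 - 1453} = \frac{1}{-53973} = - \frac{1}{53973}$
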